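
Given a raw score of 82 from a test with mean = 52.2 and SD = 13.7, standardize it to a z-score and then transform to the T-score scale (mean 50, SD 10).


z = (X - mean) / SD = (82 - 52.2) / 13.7
z = 29.8 / 13.7
z = 2.1752
T-score = T = 50 + 10z
Carry z at full precision (z = 29.8 / 13.7) into the conversion:
T-score = 50 + 10 * (29.8 / 13.7) = 50 + 298 / 13.7
T-score = 50 + 21.7518
T-score = 71.7518

71.7518


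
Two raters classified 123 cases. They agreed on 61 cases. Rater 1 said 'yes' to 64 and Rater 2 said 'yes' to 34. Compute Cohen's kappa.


P_o = 61/123 = 0.495935
P_e = (64*34 + 59*89) / 15129 = 0.490911
kappa = (P_o - P_e) / (1 - P_e)
kappa = (0.495935 - 0.490911) / (1 - 0.490911)
kappa = 0.0099

0.0099


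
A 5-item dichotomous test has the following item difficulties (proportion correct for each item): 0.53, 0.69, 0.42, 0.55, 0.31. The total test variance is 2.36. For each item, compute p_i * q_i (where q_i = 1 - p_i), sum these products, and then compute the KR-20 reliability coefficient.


For each item, compute p_i * q_i:
  Item 1: 0.53 * 0.47 = 0.2491
  Item 2: 0.69 * 0.31 = 0.2139
  Item 3: 0.42 * 0.58 = 0.2436
  Item 4: 0.55 * 0.45 = 0.2475
  Item 5: 0.31 * 0.69 = 0.2139
Sum(p_i * q_i) = 0.2491 + 0.2139 + 0.2436 + 0.2475 + 0.2139 = 1.168
KR-20 = (k/(k-1)) * (1 - Sum(p_i*q_i) / Var_total)
= (5/4) * (1 - 1.168/2.36)
= 1.25 * 0.5051
KR-20 = 0.6314

0.6314


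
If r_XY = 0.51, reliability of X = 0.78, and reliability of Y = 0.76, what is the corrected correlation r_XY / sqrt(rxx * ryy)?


r_corrected = rxy / sqrt(rxx * ryy)
= 0.51 / sqrt(0.78 * 0.76)
= 0.51 / sqrt(0.5928)
= 0.51 / 0.769935
r_corrected = 0.6624

0.6624


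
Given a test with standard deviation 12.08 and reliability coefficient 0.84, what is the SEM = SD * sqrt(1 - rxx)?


SEM = SD * sqrt(1 - rxx)
SEM = 12.08 * sqrt(1 - 0.84)
SEM = 12.08 * sqrt(0.16) = 12.08 * 0.4
SEM = 4.832

4.832


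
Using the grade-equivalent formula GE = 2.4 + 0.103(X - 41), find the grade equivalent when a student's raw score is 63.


raw - median = 63 - 41 = 22
slope * diff = 0.103 * 22 = 2.266
GE = 2.4 + 2.266
GE = 4.666

4.666


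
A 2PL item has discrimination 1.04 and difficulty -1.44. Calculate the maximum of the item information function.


For 2PL, max info at theta = b = -1.44
I_max = a^2 / 4 = 1.04^2 / 4
= 1.0816 / 4
I_max = 0.2704

0.2704


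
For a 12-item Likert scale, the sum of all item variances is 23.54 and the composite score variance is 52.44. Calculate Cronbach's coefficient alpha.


alpha = (k/(k-1)) * (1 - sum(si^2)/s_total^2)
= (12/11) * (1 - 23.54/52.44)
alpha = 0.6012

0.6012


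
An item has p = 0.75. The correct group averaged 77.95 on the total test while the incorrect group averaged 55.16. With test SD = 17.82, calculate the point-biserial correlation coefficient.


q = 1 - p = 0.25
rpb = ((M1 - M0) / SD) * sqrt(p * q)
rpb = ((77.95 - 55.16) / 17.82) * sqrt(0.75 * 0.25)
rpb = 0.5538

0.5538


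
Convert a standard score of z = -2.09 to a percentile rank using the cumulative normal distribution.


CDF(z) = 0.5 * (1 + erf(z/sqrt(2)))
erf(-1.4779) = -0.9634
CDF = 0.0183
Percentile rank = 0.0183 * 100 = 1.83

1.83


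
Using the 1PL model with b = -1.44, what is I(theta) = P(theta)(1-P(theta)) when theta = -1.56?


P = 1/(1+exp(-(-1.56--1.44))) = 0.47
I = P*(1-P) = 0.47 * 0.53
I = 0.2491

0.2491


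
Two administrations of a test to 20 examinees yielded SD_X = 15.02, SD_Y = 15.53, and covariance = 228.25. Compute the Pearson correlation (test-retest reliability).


r = cov(X,Y) / (SD_X * SD_Y)
r = 228.25 / (15.02 * 15.53)
r = 228.25 / 233.2606
r = 0.9785

0.9785


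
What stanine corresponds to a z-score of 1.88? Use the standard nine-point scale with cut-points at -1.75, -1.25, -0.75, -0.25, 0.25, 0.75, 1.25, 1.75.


Stanine boundaries: [-1.75, -1.25, -0.75, -0.25, 0.25, 0.75, 1.25, 1.75]
z = 1.88
Check each boundary:
  z >= -1.75 -> could be stanine 2
  z >= -1.25 -> could be stanine 3
  z >= -0.75 -> could be stanine 4
  z >= -0.25 -> could be stanine 5
  z >= 0.25 -> could be stanine 6
  z >= 0.75 -> could be stanine 7
  z >= 1.25 -> could be stanine 8
  z >= 1.75 -> could be stanine 9
Highest qualifying boundary gives stanine = 9

9


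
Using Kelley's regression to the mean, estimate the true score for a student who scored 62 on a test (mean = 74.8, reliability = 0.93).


T_est = rxx * X + (1 - rxx) * mean
T_est = 0.93 * 62 + 0.07 * 74.8
T_est = 57.66 + 5.236
T_est = 62.896

62.896


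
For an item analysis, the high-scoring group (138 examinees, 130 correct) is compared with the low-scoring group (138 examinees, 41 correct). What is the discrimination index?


p_upper = 130/138 = 0.942
p_lower = 41/138 = 0.2971
D = 0.942 - 0.2971 = 0.6449

0.6449


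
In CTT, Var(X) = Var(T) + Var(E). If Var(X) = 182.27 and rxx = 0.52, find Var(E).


var_true = rxx * var_obs = 0.52 * 182.27 = 94.7804
var_error = var_obs - var_true
var_error = 182.27 - 94.7804
var_error = 87.4896

87.4896


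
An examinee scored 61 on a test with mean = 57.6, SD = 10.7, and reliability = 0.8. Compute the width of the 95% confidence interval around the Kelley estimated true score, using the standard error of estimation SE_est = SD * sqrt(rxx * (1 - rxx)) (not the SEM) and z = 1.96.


True score estimate = 0.8*61 + 0.2*57.6 = 60.32
SE_est = SD * sqrt(rxx * (1 - rxx)) = 10.7 * sqrt(0.8 * 0.2) = 10.7 * sqrt(0.16) = 4.28
CI = T_est +/- z * SE_est, so width = 2 * z * SE_est = 2 * 1.96 * 4.28
Width = 16.7776

16.7776


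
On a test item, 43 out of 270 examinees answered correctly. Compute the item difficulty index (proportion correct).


Item difficulty p = number correct / total examinees
p = 43 / 270
p = 0.1593

0.1593


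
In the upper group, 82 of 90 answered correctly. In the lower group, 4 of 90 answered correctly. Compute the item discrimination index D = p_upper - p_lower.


p_upper = 82/90 = 0.9111
p_lower = 4/90 = 0.0444
D = 0.9111 - 0.0444 = 0.8667

0.8667


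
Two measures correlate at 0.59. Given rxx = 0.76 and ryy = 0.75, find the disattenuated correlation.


r_corrected = rxy / sqrt(rxx * ryy)
= 0.59 / sqrt(0.76 * 0.75)
= 0.59 / sqrt(0.57)
= 0.59 / 0.754983
r_corrected = 0.7815

0.7815


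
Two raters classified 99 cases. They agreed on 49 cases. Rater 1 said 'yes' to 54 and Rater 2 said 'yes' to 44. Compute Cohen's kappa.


P_o = 49/99 = 0.494949
P_e = (54*44 + 45*55) / 9801 = 0.494949
kappa = (P_o - P_e) / (1 - P_e)
kappa = (0.494949 - 0.494949) / (1 - 0.494949)
kappa = 0.0

0.0


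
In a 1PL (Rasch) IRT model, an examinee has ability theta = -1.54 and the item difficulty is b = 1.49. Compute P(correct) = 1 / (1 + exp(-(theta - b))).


theta - b = -1.54 - 1.49 = -3.03
exp(-(theta - b)) = exp(3.03) = 20.6972
P = 1 / (1 + 20.6972)
P = 0.0461

0.0461


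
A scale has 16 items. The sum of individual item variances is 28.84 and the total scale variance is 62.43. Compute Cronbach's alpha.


alpha = (k/(k-1)) * (1 - sum(si^2)/s_total^2)
= (16/15) * (1 - 28.84/62.43)
alpha = 0.5739

0.5739


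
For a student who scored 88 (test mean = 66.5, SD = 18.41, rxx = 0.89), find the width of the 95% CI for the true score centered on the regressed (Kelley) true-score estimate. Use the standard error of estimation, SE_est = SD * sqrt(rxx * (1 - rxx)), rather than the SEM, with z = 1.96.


True score estimate = 0.89*88 + 0.11*66.5 = 85.635
SE_est = SD * sqrt(rxx * (1 - rxx)) = 18.41 * sqrt(0.89 * 0.11) = 18.41 * sqrt(0.0979) = 5.7603
CI = T_est +/- z * SE_est, so width = 2 * z * SE_est = 2 * 1.96 * 5.7603
Width = 22.5804

22.5804


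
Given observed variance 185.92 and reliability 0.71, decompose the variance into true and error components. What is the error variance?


var_true = rxx * var_obs = 0.71 * 185.92 = 132.0032
var_error = var_obs - var_true
var_error = 185.92 - 132.0032
var_error = 53.9168

53.9168


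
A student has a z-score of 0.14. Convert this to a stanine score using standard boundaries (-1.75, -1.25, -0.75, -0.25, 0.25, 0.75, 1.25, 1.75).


Stanine boundaries: [-1.75, -1.25, -0.75, -0.25, 0.25, 0.75, 1.25, 1.75]
z = 0.14
Check each boundary:
  z >= -1.75 -> could be stanine 2
  z >= -1.25 -> could be stanine 3
  z >= -0.75 -> could be stanine 4
  z >= -0.25 -> could be stanine 5
  z < 0.25
  z < 0.75
  z < 1.25
  z < 1.75
Highest qualifying boundary gives stanine = 5

5


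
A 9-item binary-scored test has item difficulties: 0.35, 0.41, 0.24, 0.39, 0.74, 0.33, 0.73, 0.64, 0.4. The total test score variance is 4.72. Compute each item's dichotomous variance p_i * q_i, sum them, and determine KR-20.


For each item, compute p_i * q_i:
  Item 1: 0.35 * 0.65 = 0.2275
  Item 2: 0.41 * 0.59 = 0.2419
  Item 3: 0.24 * 0.76 = 0.1824
  Item 4: 0.39 * 0.61 = 0.2379
  Item 5: 0.74 * 0.26 = 0.1924
  Item 6: 0.33 * 0.67 = 0.2211
  Item 7: 0.73 * 0.27 = 0.1971
  Item 8: 0.64 * 0.36 = 0.2304
  Item 9: 0.4 * 0.6 = 0.24
Sum(p_i * q_i) = 0.2275 + 0.2419 + 0.1824 + 0.2379 + 0.1924 + 0.2211 + 0.1971 + 0.2304 + 0.24 = 1.9707
KR-20 = (k/(k-1)) * (1 - Sum(p_i*q_i) / Var_total)
= (9/8) * (1 - 1.9707/4.72)
= 1.125 * 0.5825
KR-20 = 0.6553

0.6553


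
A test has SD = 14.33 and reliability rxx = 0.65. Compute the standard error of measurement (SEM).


SEM = SD * sqrt(1 - rxx)
SEM = 14.33 * sqrt(1 - 0.65)
SEM = 14.33 * sqrt(0.35) = 14.33 * 0.591608
SEM = 8.4777

8.4777


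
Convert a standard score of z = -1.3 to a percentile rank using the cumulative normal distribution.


CDF(z) = 0.5 * (1 + erf(z/sqrt(2)))
erf(-0.9192) = -0.8064
CDF = 0.0968
Percentile rank = 0.0968 * 100 = 9.68

9.68


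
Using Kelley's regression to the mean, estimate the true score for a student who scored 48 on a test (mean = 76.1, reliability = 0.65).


T_est = rxx * X + (1 - rxx) * mean
T_est = 0.65 * 48 + 0.35 * 76.1
T_est = 31.2 + 26.635
T_est = 57.835

57.835


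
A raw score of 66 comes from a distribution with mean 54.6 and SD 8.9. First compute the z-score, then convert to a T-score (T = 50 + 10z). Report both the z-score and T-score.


z = (X - mean) / SD = (66 - 54.6) / 8.9
z = 11.4 / 8.9
z = 1.2809
T-score = T = 50 + 10z
Carry z at full precision (z = 11.4 / 8.9) into the conversion:
T-score = 50 + 10 * (11.4 / 8.9) = 50 + 114 / 8.9
T-score = 50 + 12.809
T-score = 62.809

62.809


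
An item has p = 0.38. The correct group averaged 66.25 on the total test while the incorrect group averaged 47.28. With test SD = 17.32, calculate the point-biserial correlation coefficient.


q = 1 - p = 0.62
rpb = ((M1 - M0) / SD) * sqrt(p * q)
rpb = ((66.25 - 47.28) / 17.32) * sqrt(0.38 * 0.62)
rpb = 0.5316

0.5316


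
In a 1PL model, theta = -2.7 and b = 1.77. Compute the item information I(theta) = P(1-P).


P = 1/(1+exp(-(-2.7-1.77))) = 0.0113
I = P*(1-P) = 0.0113 * 0.9887
I = 0.0112

0.0112


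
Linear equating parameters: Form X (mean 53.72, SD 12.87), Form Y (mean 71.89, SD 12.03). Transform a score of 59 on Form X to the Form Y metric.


slope = SD_Y / SD_X = 12.03 / 12.87 ~ 0.9347
intercept = mean_Y - slope * mean_X = 71.89 - (12.03 / 12.87) * 53.72 ~ 21.6762
Y = slope * X + intercept. To avoid rounding drift from the rounded slope/intercept, evaluate the equivalent form Y = mean_Y + SD_Y * (X - mean_X) / SD_X at full precision:
Y = 71.89 + 12.03 * (59 - 53.72) / 12.87
Y = 71.89 + 12.03 * 5.28 / 12.87
Y = 71.89 + 63.5184 / 12.87
Y = 71.89 + 4.9354
Y = 76.8254

76.8254


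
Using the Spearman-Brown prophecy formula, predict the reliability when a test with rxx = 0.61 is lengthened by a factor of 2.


r_new = (n * rxx) / (1 + (n-1) * rxx)
r_new = (2 * 0.61) / (1 + 1 * 0.61)
r_new = 1.22 / 1.61
r_new = 0.7578

0.7578


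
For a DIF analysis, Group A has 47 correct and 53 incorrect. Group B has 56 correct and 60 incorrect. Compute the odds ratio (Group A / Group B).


Odds_A = 47/53 = 0.8868
Odds_B = 56/60 = 0.9333
OR = Odds_A / Odds_B = 0.8868 / 0.9333
Exactly, OR = (47 * 60) / (53 * 56) = 2820 / 2968
OR = 0.9501

0.9501


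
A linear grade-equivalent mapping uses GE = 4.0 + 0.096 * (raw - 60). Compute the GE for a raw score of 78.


raw - median = 78 - 60 = 18
slope * diff = 0.096 * 18 = 1.728
GE = 4.0 + 1.728
GE = 5.728

5.728


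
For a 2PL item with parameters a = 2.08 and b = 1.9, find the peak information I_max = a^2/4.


For 2PL, max info at theta = b = 1.9
I_max = a^2 / 4 = 2.08^2 / 4
= 4.3264 / 4
I_max = 1.0816

1.0816


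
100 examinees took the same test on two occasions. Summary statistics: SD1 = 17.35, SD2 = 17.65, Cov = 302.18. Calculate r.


r = cov(X,Y) / (SD_X * SD_Y)
r = 302.18 / (17.35 * 17.65)
r = 302.18 / 306.2275
r = 0.9868

0.9868


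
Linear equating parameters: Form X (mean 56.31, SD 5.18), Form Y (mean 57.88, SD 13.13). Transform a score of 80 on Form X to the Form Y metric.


slope = SD_Y / SD_X = 13.13 / 5.18 ~ 2.5347
intercept = mean_Y - slope * mean_X = 57.88 - (13.13 / 5.18) * 56.31 ~ -84.8517
Y = slope * X + intercept. To avoid rounding drift from the rounded slope/intercept, evaluate the equivalent form Y = mean_Y + SD_Y * (X - mean_X) / SD_X at full precision:
Y = 57.88 + 13.13 * (80 - 56.31) / 5.18
Y = 57.88 + 13.13 * 23.69 / 5.18
Y = 57.88 + 311.0497 / 5.18
Y = 57.88 + 60.0482
Y = 117.9282

117.9282


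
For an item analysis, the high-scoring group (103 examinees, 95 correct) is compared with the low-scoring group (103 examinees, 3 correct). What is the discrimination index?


p_upper = 95/103 = 0.9223
p_lower = 3/103 = 0.0291
D = 0.9223 - 0.0291 = 0.8932

0.8932


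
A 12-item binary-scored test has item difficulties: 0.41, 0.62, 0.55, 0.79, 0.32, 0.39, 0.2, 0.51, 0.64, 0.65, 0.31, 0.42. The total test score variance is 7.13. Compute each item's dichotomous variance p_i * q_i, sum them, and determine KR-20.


For each item, compute p_i * q_i:
  Item 1: 0.41 * 0.59 = 0.2419
  Item 2: 0.62 * 0.38 = 0.2356
  Item 3: 0.55 * 0.45 = 0.2475
  Item 4: 0.79 * 0.21 = 0.1659
  Item 5: 0.32 * 0.68 = 0.2176
  Item 6: 0.39 * 0.61 = 0.2379
  Item 7: 0.2 * 0.8 = 0.16
  Item 8: 0.51 * 0.49 = 0.2499
  Item 9: 0.64 * 0.36 = 0.2304
  Item 10: 0.65 * 0.35 = 0.2275
  Item 11: 0.31 * 0.69 = 0.2139
  Item 12: 0.42 * 0.58 = 0.2436
Sum(p_i * q_i) = 0.2419 + 0.2356 + 0.2475 + 0.1659 + 0.2176 + 0.2379 + 0.16 + 0.2499 + 0.2304 + 0.2275 + 0.2139 + 0.2436 = 2.6717
KR-20 = (k/(k-1)) * (1 - Sum(p_i*q_i) / Var_total)
= (12/11) * (1 - 2.6717/7.13)
= 1.0909 * 0.6253
KR-20 = 0.6821

0.6821


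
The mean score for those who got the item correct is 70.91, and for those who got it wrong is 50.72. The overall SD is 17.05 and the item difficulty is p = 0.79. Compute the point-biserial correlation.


q = 1 - p = 0.21
rpb = ((M1 - M0) / SD) * sqrt(p * q)
rpb = ((70.91 - 50.72) / 17.05) * sqrt(0.79 * 0.21)
rpb = 0.4823

0.4823


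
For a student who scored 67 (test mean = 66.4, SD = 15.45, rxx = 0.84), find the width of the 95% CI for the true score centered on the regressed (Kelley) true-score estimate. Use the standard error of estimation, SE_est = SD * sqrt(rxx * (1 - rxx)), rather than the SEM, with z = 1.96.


True score estimate = 0.84*67 + 0.16*66.4 = 66.904
SE_est = SD * sqrt(rxx * (1 - rxx)) = 15.45 * sqrt(0.84 * 0.16) = 15.45 * sqrt(0.1344) = 5.664064
CI = T_est +/- z * SE_est, so width = 2 * z * SE_est = 2 * 1.96 * 5.664064
Width = 22.2031

22.2031


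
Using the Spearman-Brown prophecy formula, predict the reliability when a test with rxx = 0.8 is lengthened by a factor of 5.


r_new = (n * rxx) / (1 + (n-1) * rxx)
r_new = (5 * 0.8) / (1 + 4 * 0.8)
r_new = 4.0 / 4.2
r_new = 0.9524

0.9524


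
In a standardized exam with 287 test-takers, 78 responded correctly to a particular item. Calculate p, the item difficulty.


Item difficulty p = number correct / total examinees
p = 78 / 287
p = 0.2718

0.2718


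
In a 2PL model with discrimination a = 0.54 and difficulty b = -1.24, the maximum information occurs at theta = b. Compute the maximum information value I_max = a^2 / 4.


For 2PL, max info at theta = b = -1.24
I_max = a^2 / 4 = 0.54^2 / 4
= 0.2916 / 4
I_max = 0.0729

0.0729


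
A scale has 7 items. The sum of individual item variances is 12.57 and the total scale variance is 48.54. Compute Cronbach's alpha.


alpha = (k/(k-1)) * (1 - sum(si^2)/s_total^2)
= (7/6) * (1 - 12.57/48.54)
alpha = 0.8645

0.8645


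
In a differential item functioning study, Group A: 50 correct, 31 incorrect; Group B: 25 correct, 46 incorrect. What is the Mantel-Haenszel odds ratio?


Odds_A = 50/31 = 1.6129
Odds_B = 25/46 = 0.5435
OR = Odds_A / Odds_B = 1.6129 / 0.5435
Exactly, OR = (50 * 46) / (31 * 25) = 2300 / 775
OR = 2.9677

2.9677


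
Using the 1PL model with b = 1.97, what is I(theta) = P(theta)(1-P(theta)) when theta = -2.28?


P = 1/(1+exp(-(-2.28-1.97))) = 0.0141
I = P*(1-P) = 0.0141 * 0.9859
I = 0.0139

0.0139


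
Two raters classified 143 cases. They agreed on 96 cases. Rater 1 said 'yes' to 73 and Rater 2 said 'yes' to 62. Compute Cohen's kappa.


P_o = 96/143 = 0.671329
P_e = (73*62 + 70*81) / 20449 = 0.498606
kappa = (P_o - P_e) / (1 - P_e)
kappa = (0.671329 - 0.498606) / (1 - 0.498606)
kappa = 0.3445

0.3445


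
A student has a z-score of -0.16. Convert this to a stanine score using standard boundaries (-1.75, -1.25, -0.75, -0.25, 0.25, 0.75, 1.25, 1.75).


Stanine boundaries: [-1.75, -1.25, -0.75, -0.25, 0.25, 0.75, 1.25, 1.75]
z = -0.16
Check each boundary:
  z >= -1.75 -> could be stanine 2
  z >= -1.25 -> could be stanine 3
  z >= -0.75 -> could be stanine 4
  z >= -0.25 -> could be stanine 5
  z < 0.25
  z < 0.75
  z < 1.25
  z < 1.75
Highest qualifying boundary gives stanine = 5

5


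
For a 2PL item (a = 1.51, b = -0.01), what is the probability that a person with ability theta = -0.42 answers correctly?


a*(theta - b) = 1.51 * (-0.42 - -0.01) = -0.6191
exp(--0.6191) = 1.8573
P = 1 / (1 + 1.8573)
P = 0.35

0.35


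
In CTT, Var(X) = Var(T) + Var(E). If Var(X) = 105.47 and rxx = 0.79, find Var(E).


var_true = rxx * var_obs = 0.79 * 105.47 = 83.3213
var_error = var_obs - var_true
var_error = 105.47 - 83.3213
var_error = 22.1487

22.1487


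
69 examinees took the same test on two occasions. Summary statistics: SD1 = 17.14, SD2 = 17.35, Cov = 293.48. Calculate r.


r = cov(X,Y) / (SD_X * SD_Y)
r = 293.48 / (17.14 * 17.35)
r = 293.48 / 297.379
r = 0.9869

0.9869


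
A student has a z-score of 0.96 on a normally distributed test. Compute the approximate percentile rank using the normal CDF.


CDF(z) = 0.5 * (1 + erf(z/sqrt(2)))
erf(0.6788) = 0.6629
CDF = 0.8315
Percentile rank = 0.8315 * 100 = 83.15

83.15


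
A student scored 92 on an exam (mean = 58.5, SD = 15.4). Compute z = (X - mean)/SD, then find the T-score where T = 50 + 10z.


z = (X - mean) / SD = (92 - 58.5) / 15.4
z = 33.5 / 15.4
z = 2.1753
T-score = T = 50 + 10z
Carry z at full precision (z = 33.5 / 15.4) into the conversion:
T-score = 50 + 10 * (33.5 / 15.4) = 50 + 335 / 15.4
T-score = 50 + 21.7532
T-score = 71.7532

71.7532


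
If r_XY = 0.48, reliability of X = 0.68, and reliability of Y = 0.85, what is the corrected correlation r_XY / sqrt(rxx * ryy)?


r_corrected = rxy / sqrt(rxx * ryy)
= 0.48 / sqrt(0.68 * 0.85)
= 0.48 / sqrt(0.578)
= 0.48 / 0.760263
r_corrected = 0.6314

0.6314


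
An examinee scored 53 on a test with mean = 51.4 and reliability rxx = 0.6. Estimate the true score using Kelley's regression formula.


T_est = rxx * X + (1 - rxx) * mean
T_est = 0.6 * 53 + 0.4 * 51.4
T_est = 31.8 + 20.56
T_est = 52.36

52.36


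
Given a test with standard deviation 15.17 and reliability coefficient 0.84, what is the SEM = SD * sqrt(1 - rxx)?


SEM = SD * sqrt(1 - rxx)
SEM = 15.17 * sqrt(1 - 0.84)
SEM = 15.17 * sqrt(0.16) = 15.17 * 0.4
SEM = 6.068

6.068


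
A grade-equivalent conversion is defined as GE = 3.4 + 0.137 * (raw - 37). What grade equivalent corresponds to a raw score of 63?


raw - median = 63 - 37 = 26
slope * diff = 0.137 * 26 = 3.562
GE = 3.4 + 3.562
GE = 6.962

6.962


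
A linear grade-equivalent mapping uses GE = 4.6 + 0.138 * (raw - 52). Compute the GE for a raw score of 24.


raw - median = 24 - 52 = -28
slope * diff = 0.138 * -28 = -3.864
GE = 4.6 + -3.864
GE = 0.736

0.736


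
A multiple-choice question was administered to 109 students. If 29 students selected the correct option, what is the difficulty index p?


Item difficulty p = number correct / total examinees
p = 29 / 109
p = 0.2661

0.2661


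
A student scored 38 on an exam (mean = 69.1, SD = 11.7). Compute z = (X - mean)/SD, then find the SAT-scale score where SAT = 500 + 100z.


z = (X - mean) / SD = (38 - 69.1) / 11.7
z = -31.1 / 11.7
z = -2.6581
SAT-scale = SAT = 500 + 100z
Carry z at full precision (z = -31.1 / 11.7) into the conversion:
SAT-scale = 500 + 100 * (-31.1 / 11.7) = 500 + -3110 / 11.7
SAT-scale = 500 + -265.812
SAT-scale = 234.188

234.188


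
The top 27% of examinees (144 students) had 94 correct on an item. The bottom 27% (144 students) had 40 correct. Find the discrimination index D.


p_upper = 94/144 = 0.6528
p_lower = 40/144 = 0.2778
D = 0.6528 - 0.2778 = 0.375

0.375


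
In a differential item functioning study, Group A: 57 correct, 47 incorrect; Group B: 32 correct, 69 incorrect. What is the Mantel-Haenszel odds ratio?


Odds_A = 57/47 = 1.2128
Odds_B = 32/69 = 0.4638
OR = Odds_A / Odds_B = 1.2128 / 0.4638
Exactly, OR = (57 * 69) / (47 * 32) = 3933 / 1504
OR = 2.615

2.615


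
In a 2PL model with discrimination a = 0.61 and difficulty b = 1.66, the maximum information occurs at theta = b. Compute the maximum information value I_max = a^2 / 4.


For 2PL, max info at theta = b = 1.66
I_max = a^2 / 4 = 0.61^2 / 4
= 0.3721 / 4
I_max = 0.093

0.093


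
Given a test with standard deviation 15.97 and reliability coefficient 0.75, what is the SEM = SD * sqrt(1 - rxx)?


SEM = SD * sqrt(1 - rxx)
SEM = 15.97 * sqrt(1 - 0.75)
SEM = 15.97 * sqrt(0.25) = 15.97 * 0.5
SEM = 7.985

7.985


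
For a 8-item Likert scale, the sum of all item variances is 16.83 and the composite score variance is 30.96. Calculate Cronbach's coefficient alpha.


alpha = (k/(k-1)) * (1 - sum(si^2)/s_total^2)
= (8/7) * (1 - 16.83/30.96)
alpha = 0.5216

0.5216


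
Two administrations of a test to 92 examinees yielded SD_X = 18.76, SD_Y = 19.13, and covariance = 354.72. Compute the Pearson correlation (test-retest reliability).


r = cov(X,Y) / (SD_X * SD_Y)
r = 354.72 / (18.76 * 19.13)
r = 354.72 / 358.8788
r = 0.9884

0.9884


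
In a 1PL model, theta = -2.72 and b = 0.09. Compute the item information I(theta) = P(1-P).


P = 1/(1+exp(-(-2.72-0.09))) = 0.0568
I = P*(1-P) = 0.0568 * 0.9432
I = 0.0536

0.0536


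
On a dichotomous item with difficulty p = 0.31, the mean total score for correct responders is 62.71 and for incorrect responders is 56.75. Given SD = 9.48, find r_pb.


q = 1 - p = 0.69
rpb = ((M1 - M0) / SD) * sqrt(p * q)
rpb = ((62.71 - 56.75) / 9.48) * sqrt(0.31 * 0.69)
rpb = 0.2908

0.2908


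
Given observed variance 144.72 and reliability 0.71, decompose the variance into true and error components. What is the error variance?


var_true = rxx * var_obs = 0.71 * 144.72 = 102.7512
var_error = var_obs - var_true
var_error = 144.72 - 102.7512
var_error = 41.9688

41.9688


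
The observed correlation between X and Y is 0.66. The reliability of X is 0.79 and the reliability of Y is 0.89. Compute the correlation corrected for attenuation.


r_corrected = rxy / sqrt(rxx * ryy)
= 0.66 / sqrt(0.79 * 0.89)
= 0.66 / sqrt(0.7031)
= 0.66 / 0.838511
r_corrected = 0.7871

0.7871


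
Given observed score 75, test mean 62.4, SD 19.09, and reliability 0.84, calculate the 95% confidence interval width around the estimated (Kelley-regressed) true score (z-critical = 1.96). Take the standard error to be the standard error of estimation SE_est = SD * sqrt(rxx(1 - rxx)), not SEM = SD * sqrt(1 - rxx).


True score estimate = 0.84*75 + 0.16*62.4 = 72.984
SE_est = SD * sqrt(rxx * (1 - rxx)) = 19.09 * sqrt(0.84 * 0.16) = 19.09 * sqrt(0.1344) = 6.99851
CI = T_est +/- z * SE_est, so width = 2 * z * SE_est = 2 * 1.96 * 6.99851
Width = 27.4342

27.4342


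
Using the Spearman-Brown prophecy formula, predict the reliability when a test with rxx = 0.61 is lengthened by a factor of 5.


r_new = (n * rxx) / (1 + (n-1) * rxx)
r_new = (5 * 0.61) / (1 + 4 * 0.61)
r_new = 3.05 / 3.44
r_new = 0.8866

0.8866


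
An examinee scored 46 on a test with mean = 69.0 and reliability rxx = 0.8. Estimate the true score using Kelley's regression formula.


T_est = rxx * X + (1 - rxx) * mean
T_est = 0.8 * 46 + 0.2 * 69.0
T_est = 36.8 + 13.8
T_est = 50.6

50.6


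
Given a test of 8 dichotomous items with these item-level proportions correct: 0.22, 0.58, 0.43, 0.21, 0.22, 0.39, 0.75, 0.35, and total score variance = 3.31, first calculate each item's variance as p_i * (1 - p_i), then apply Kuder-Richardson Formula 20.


For each item, compute p_i * q_i:
  Item 1: 0.22 * 0.78 = 0.1716
  Item 2: 0.58 * 0.42 = 0.2436
  Item 3: 0.43 * 0.57 = 0.2451
  Item 4: 0.21 * 0.79 = 0.1659
  Item 5: 0.22 * 0.78 = 0.1716
  Item 6: 0.39 * 0.61 = 0.2379
  Item 7: 0.75 * 0.25 = 0.1875
  Item 8: 0.35 * 0.65 = 0.2275
Sum(p_i * q_i) = 0.1716 + 0.2436 + 0.2451 + 0.1659 + 0.1716 + 0.2379 + 0.1875 + 0.2275 = 1.6507
KR-20 = (k/(k-1)) * (1 - Sum(p_i*q_i) / Var_total)
= (8/7) * (1 - 1.6507/3.31)
= 1.1429 * 0.5013
KR-20 = 0.5729

0.5729


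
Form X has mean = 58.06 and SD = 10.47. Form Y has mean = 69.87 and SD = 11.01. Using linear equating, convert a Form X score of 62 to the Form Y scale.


slope = SD_Y / SD_X = 11.01 / 10.47 ~ 1.0516
intercept = mean_Y - slope * mean_X = 69.87 - (11.01 / 10.47) * 58.06 ~ 8.8155
Y = slope * X + intercept. To avoid rounding drift from the rounded slope/intercept, evaluate the equivalent form Y = mean_Y + SD_Y * (X - mean_X) / SD_X at full precision:
Y = 69.87 + 11.01 * (62 - 58.06) / 10.47
Y = 69.87 + 11.01 * 3.94 / 10.47
Y = 69.87 + 43.3794 / 10.47
Y = 69.87 + 4.1432
Y = 74.0132

74.0132


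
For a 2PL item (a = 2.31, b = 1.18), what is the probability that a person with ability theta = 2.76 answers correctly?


a*(theta - b) = 2.31 * (2.76 - 1.18) = 3.6498
exp(-3.6498) = 0.026
P = 1 / (1 + 0.026)
P = 0.9747

0.9747


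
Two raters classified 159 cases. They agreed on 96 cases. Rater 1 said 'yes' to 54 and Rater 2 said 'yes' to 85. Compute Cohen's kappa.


P_o = 96/159 = 0.603774
P_e = (54*85 + 105*74) / 25281 = 0.488905
kappa = (P_o - P_e) / (1 - P_e)
kappa = (0.603774 - 0.488905) / (1 - 0.488905)
kappa = 0.2248

0.2248


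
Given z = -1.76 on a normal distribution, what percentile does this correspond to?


CDF(z) = 0.5 * (1 + erf(z/sqrt(2)))
erf(-1.2445) = -0.9216
CDF = 0.0392
Percentile rank = 0.0392 * 100 = 3.92

3.92


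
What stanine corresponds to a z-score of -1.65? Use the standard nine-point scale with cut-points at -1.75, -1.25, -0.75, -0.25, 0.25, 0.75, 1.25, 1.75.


Stanine boundaries: [-1.75, -1.25, -0.75, -0.25, 0.25, 0.75, 1.25, 1.75]
z = -1.65
Check each boundary:
  z >= -1.75 -> could be stanine 2
  z < -1.25
  z < -0.75
  z < -0.25
  z < 0.25
  z < 0.75
  z < 1.25
  z < 1.75
Highest qualifying boundary gives stanine = 2

2


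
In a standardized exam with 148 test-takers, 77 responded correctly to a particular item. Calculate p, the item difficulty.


Item difficulty p = number correct / total examinees
p = 77 / 148
p = 0.5203

0.5203


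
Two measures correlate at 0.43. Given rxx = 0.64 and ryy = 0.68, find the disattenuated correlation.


r_corrected = rxy / sqrt(rxx * ryy)
= 0.43 / sqrt(0.64 * 0.68)
= 0.43 / sqrt(0.4352)
= 0.43 / 0.659697
r_corrected = 0.6518

0.6518


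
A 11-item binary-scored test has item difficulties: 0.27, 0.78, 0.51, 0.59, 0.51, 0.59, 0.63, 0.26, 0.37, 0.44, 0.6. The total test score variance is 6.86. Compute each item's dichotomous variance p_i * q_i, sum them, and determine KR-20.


For each item, compute p_i * q_i:
  Item 1: 0.27 * 0.73 = 0.1971
  Item 2: 0.78 * 0.22 = 0.1716
  Item 3: 0.51 * 0.49 = 0.2499
  Item 4: 0.59 * 0.41 = 0.2419
  Item 5: 0.51 * 0.49 = 0.2499
  Item 6: 0.59 * 0.41 = 0.2419
  Item 7: 0.63 * 0.37 = 0.2331
  Item 8: 0.26 * 0.74 = 0.1924
  Item 9: 0.37 * 0.63 = 0.2331
  Item 10: 0.44 * 0.56 = 0.2464
  Item 11: 0.6 * 0.4 = 0.24
Sum(p_i * q_i) = 0.1971 + 0.1716 + 0.2499 + 0.2419 + 0.2499 + 0.2419 + 0.2331 + 0.1924 + 0.2331 + 0.2464 + 0.24 = 2.4973
KR-20 = (k/(k-1)) * (1 - Sum(p_i*q_i) / Var_total)
= (11/10) * (1 - 2.4973/6.86)
= 1.1 * 0.636
KR-20 = 0.6996

0.6996


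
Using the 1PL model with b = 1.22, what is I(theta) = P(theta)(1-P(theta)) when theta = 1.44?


P = 1/(1+exp(-(1.44-1.22))) = 0.5548
I = P*(1-P) = 0.5548 * 0.4452
I = 0.247

0.247


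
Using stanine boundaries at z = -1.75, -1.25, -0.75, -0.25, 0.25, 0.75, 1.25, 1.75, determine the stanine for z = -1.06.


Stanine boundaries: [-1.75, -1.25, -0.75, -0.25, 0.25, 0.75, 1.25, 1.75]
z = -1.06
Check each boundary:
  z >= -1.75 -> could be stanine 2
  z >= -1.25 -> could be stanine 3
  z < -0.75
  z < -0.25
  z < 0.25
  z < 0.75
  z < 1.25
  z < 1.75
Highest qualifying boundary gives stanine = 3

3


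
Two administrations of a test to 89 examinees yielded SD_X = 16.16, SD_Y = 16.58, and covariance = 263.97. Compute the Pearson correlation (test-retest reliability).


r = cov(X,Y) / (SD_X * SD_Y)
r = 263.97 / (16.16 * 16.58)
r = 263.97 / 267.9328
r = 0.9852

0.9852


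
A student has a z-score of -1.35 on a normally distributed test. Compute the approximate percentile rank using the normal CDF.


CDF(z) = 0.5 * (1 + erf(z/sqrt(2)))
erf(-0.9546) = -0.823
CDF = 0.0885
Percentile rank = 0.0885 * 100 = 8.85

8.85


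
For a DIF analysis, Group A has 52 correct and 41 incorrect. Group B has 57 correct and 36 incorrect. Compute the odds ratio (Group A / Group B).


Odds_A = 52/41 = 1.2683
Odds_B = 57/36 = 1.5833
OR = Odds_A / Odds_B = 1.2683 / 1.5833
Exactly, OR = (52 * 36) / (41 * 57) = 1872 / 2337
OR = 0.801

0.801


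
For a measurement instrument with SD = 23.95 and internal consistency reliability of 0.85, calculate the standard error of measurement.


SEM = SD * sqrt(1 - rxx)
SEM = 23.95 * sqrt(1 - 0.85)
SEM = 23.95 * sqrt(0.15) = 23.95 * 0.387298
SEM = 9.2758

9.2758


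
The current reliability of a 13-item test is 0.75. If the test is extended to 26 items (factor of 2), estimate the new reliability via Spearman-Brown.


r_new = (n * rxx) / (1 + (n-1) * rxx)
r_new = (2 * 0.75) / (1 + 1 * 0.75)
r_new = 1.5 / 1.75
r_new = 0.8571

0.8571


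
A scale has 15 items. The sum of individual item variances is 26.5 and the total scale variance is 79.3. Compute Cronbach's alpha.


alpha = (k/(k-1)) * (1 - sum(si^2)/s_total^2)
= (15/14) * (1 - 26.5/79.3)
alpha = 0.7134

0.7134


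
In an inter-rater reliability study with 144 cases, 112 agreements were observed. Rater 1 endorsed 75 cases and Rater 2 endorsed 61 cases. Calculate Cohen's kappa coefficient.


P_o = 112/144 = 0.777778
P_e = (75*61 + 69*83) / 20736 = 0.496817
kappa = (P_o - P_e) / (1 - P_e)
kappa = (0.777778 - 0.496817) / (1 - 0.496817)
kappa = 0.5584

0.5584


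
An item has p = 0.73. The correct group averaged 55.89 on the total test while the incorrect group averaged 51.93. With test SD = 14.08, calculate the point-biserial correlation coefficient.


q = 1 - p = 0.27
rpb = ((M1 - M0) / SD) * sqrt(p * q)
rpb = ((55.89 - 51.93) / 14.08) * sqrt(0.73 * 0.27)
rpb = 0.1249

0.1249


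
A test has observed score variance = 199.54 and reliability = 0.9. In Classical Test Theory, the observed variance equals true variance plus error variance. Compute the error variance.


var_true = rxx * var_obs = 0.9 * 199.54 = 179.586
var_error = var_obs - var_true
var_error = 199.54 - 179.586
var_error = 19.954

19.954


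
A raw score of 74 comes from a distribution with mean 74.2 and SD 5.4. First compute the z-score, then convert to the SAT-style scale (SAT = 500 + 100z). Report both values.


z = (X - mean) / SD = (74 - 74.2) / 5.4
z = -0.2 / 5.4
z = -0.037
SAT-scale = SAT = 500 + 100z
Carry z at full precision (z = -0.2 / 5.4) into the conversion:
SAT-scale = 500 + 100 * (-0.2 / 5.4) = 500 + -20 / 5.4
SAT-scale = 500 + -3.7037
SAT-scale = 496.2963

496.2963


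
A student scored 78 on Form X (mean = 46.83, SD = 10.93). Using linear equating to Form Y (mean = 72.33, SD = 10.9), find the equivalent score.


slope = SD_Y / SD_X = 10.9 / 10.93 ~ 0.9973
intercept = mean_Y - slope * mean_X = 72.33 - (10.9 / 10.93) * 46.83 ~ 25.6285
Y = slope * X + intercept. To avoid rounding drift from the rounded slope/intercept, evaluate the equivalent form Y = mean_Y + SD_Y * (X - mean_X) / SD_X at full precision:
Y = 72.33 + 10.9 * (78 - 46.83) / 10.93
Y = 72.33 + 10.9 * 31.17 / 10.93
Y = 72.33 + 339.753 / 10.93
Y = 72.33 + 31.0844
Y = 103.4144

103.4144


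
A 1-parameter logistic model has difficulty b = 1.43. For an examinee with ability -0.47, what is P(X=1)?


theta - b = -0.47 - 1.43 = -1.9
exp(-(theta - b)) = exp(1.9) = 6.6859
P = 1 / (1 + 6.6859)
P = 0.1301

0.1301


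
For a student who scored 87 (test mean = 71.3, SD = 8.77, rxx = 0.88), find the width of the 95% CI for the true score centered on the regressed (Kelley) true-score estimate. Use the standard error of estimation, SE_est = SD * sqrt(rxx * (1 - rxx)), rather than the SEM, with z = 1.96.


True score estimate = 0.88*87 + 0.12*71.3 = 85.116
SE_est = SD * sqrt(rxx * (1 - rxx)) = 8.77 * sqrt(0.88 * 0.12) = 8.77 * sqrt(0.1056) = 2.849913
CI = T_est +/- z * SE_est, so width = 2 * z * SE_est = 2 * 1.96 * 2.849913
Width = 11.1717

11.1717


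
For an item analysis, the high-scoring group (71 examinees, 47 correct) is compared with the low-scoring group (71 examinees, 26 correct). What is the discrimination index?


p_upper = 47/71 = 0.662
p_lower = 26/71 = 0.3662
D = 0.662 - 0.3662 = 0.2958

0.2958


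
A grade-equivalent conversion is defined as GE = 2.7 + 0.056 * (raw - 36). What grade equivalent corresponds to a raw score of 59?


raw - median = 59 - 36 = 23
slope * diff = 0.056 * 23 = 1.288
GE = 2.7 + 1.288
GE = 3.988

3.988


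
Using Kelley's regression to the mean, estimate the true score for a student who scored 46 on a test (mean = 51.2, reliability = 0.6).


T_est = rxx * X + (1 - rxx) * mean
T_est = 0.6 * 46 + 0.4 * 51.2
T_est = 27.6 + 20.48
T_est = 48.08

48.08


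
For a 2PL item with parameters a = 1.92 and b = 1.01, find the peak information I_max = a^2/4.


For 2PL, max info at theta = b = 1.01
I_max = a^2 / 4 = 1.92^2 / 4
= 3.6864 / 4
I_max = 0.9216

0.9216


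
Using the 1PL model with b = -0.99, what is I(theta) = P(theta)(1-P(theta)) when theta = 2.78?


P = 1/(1+exp(-(2.78--0.99))) = 0.9775
I = P*(1-P) = 0.9775 * 0.0225
I = 0.022

0.022


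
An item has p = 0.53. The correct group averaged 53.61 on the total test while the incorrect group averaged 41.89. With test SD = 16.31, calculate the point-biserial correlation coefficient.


q = 1 - p = 0.47
rpb = ((M1 - M0) / SD) * sqrt(p * q)
rpb = ((53.61 - 41.89) / 16.31) * sqrt(0.53 * 0.47)
rpb = 0.3586

0.3586


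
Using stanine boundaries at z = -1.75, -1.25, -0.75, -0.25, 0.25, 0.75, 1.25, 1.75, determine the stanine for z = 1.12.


Stanine boundaries: [-1.75, -1.25, -0.75, -0.25, 0.25, 0.75, 1.25, 1.75]
z = 1.12
Check each boundary:
  z >= -1.75 -> could be stanine 2
  z >= -1.25 -> could be stanine 3
  z >= -0.75 -> could be stanine 4
  z >= -0.25 -> could be stanine 5
  z >= 0.25 -> could be stanine 6
  z >= 0.75 -> could be stanine 7
  z < 1.25
  z < 1.75
Highest qualifying boundary gives stanine = 7

7


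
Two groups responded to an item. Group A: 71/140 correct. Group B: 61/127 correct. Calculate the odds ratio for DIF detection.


Odds_A = 71/69 = 1.029
Odds_B = 61/66 = 0.9242
OR = Odds_A / Odds_B = 1.029 / 0.9242
Exactly, OR = (71 * 66) / (69 * 61) = 4686 / 4209
OR = 1.1133

1.1133


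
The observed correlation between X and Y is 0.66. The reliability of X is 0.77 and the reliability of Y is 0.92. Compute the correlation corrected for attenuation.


r_corrected = rxy / sqrt(rxx * ryy)
= 0.66 / sqrt(0.77 * 0.92)
= 0.66 / sqrt(0.7084)
= 0.66 / 0.841665
r_corrected = 0.7842

0.7842


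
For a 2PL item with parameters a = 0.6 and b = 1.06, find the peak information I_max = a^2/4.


For 2PL, max info at theta = b = 1.06
I_max = a^2 / 4 = 0.6^2 / 4
= 0.36 / 4
I_max = 0.09

0.09


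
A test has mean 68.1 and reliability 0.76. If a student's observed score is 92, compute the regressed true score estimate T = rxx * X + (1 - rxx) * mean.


T_est = rxx * X + (1 - rxx) * mean
T_est = 0.76 * 92 + 0.24 * 68.1
T_est = 69.92 + 16.344
T_est = 86.264

86.264


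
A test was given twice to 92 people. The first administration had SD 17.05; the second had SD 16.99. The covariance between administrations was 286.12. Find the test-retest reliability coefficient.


r = cov(X,Y) / (SD_X * SD_Y)
r = 286.12 / (17.05 * 16.99)
r = 286.12 / 289.6795
r = 0.9877

0.9877


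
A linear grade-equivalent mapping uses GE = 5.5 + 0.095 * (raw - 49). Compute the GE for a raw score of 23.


raw - median = 23 - 49 = -26
slope * diff = 0.095 * -26 = -2.47
GE = 5.5 + -2.47
GE = 3.03

3.03


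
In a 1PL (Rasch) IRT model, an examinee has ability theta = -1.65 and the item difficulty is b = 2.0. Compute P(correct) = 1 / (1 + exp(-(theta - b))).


theta - b = -1.65 - 2.0 = -3.65
exp(-(theta - b)) = exp(3.65) = 38.4747
P = 1 / (1 + 38.4747)
P = 0.0253

0.0253


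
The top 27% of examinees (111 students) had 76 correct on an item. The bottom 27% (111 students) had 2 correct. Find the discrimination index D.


p_upper = 76/111 = 0.6847
p_lower = 2/111 = 0.018
D = 0.6847 - 0.018 = 0.6667

0.6667


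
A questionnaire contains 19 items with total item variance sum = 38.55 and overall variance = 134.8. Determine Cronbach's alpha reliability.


alpha = (k/(k-1)) * (1 - sum(si^2)/s_total^2)
= (19/18) * (1 - 38.55/134.8)
alpha = 0.7537

0.7537


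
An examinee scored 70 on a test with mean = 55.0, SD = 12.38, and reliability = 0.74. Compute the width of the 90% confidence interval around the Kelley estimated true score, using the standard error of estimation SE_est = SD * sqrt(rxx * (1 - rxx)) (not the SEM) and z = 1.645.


True score estimate = 0.74*70 + 0.26*55.0 = 66.1
SE_est = SD * sqrt(rxx * (1 - rxx)) = 12.38 * sqrt(0.74 * 0.26) = 12.38 * sqrt(0.1924) = 5.430292
CI = T_est +/- z * SE_est, so width = 2 * z * SE_est = 2 * 1.645 * 5.430292
Width = 17.8657

17.8657


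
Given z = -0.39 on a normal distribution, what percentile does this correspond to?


CDF(z) = 0.5 * (1 + erf(z/sqrt(2)))
erf(-0.2758) = -0.3035
CDF = 0.3483
Percentile rank = 0.3483 * 100 = 34.83

34.83


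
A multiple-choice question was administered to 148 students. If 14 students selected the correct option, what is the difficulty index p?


Item difficulty p = number correct / total examinees
p = 14 / 148
p = 0.0946

0.0946


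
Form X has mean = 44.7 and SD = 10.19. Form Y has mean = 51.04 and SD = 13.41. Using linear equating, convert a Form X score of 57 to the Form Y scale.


slope = SD_Y / SD_X = 13.41 / 10.19 ~ 1.316
intercept = mean_Y - slope * mean_X = 51.04 - (13.41 / 10.19) * 44.7 ~ -7.785
Y = slope * X + intercept. To avoid rounding drift from the rounded slope/intercept, evaluate the equivalent form Y = mean_Y + SD_Y * (X - mean_X) / SD_X at full precision:
Y = 51.04 + 13.41 * (57 - 44.7) / 10.19
Y = 51.04 + 13.41 * 12.3 / 10.19
Y = 51.04 + 164.943 / 10.19
Y = 51.04 + 16.1868
Y = 67.2268

67.2268


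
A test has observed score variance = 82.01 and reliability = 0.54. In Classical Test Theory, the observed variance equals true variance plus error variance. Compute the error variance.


var_true = rxx * var_obs = 0.54 * 82.01 = 44.2854
var_error = var_obs - var_true
var_error = 82.01 - 44.2854
var_error = 37.7246

37.7246
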